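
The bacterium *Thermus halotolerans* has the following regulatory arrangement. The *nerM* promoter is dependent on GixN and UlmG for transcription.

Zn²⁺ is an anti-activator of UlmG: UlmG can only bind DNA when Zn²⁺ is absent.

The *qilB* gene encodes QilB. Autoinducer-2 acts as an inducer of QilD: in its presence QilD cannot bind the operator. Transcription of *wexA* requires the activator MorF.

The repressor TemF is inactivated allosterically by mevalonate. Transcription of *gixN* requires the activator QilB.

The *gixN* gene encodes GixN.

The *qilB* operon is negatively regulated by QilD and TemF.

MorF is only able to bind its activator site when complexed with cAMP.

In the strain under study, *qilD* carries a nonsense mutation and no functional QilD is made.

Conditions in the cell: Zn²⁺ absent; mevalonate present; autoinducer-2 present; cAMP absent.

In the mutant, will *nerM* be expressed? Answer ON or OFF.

QilD is non-functional in this strain, so it has no effect.
Mevalonate is present, so TemF is inactive.
With no repressor bound, *qilB* is transcribed.
So QilB is produced and active.
No repressor is bound and QilB is active, so *gixN* is transcribed.
So GixN is produced and active.
Zn²⁺ is absent, so UlmG is active.
No repressor is bound and GixN and UlmG are active, so *nerM* is transcribed.

ON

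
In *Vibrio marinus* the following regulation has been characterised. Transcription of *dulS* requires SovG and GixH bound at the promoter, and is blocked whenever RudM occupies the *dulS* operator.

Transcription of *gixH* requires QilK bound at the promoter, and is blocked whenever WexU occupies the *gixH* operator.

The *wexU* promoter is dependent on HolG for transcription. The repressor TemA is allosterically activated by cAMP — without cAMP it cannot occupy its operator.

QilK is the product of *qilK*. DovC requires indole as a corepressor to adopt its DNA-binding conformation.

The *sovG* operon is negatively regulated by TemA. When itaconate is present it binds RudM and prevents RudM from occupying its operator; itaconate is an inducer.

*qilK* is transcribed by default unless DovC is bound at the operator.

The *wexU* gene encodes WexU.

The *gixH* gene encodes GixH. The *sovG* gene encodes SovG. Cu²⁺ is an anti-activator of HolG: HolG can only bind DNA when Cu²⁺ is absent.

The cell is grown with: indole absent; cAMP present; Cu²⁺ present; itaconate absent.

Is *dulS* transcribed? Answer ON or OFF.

cAMP is present, so TemA is active.
With repressor TemA bound, *sovG* is not transcribed.
So SovG is not produced.
Cu²⁺ is present, so HolG is inactive.
Required activator HolG is absent, so *wexU* is not transcribed.
So WexU is not produced.
Indole is absent, so DovC is inactive.
With no repressor bound, *qilK* is transcribed.
So QilK is produced and active.
No repressor is bound and QilK is active, so *gixH* is transcribed.
So GixH is produced and active.
Itaconate is absent, so RudM is active.
With repressor RudM bound, *dulS* is not transcribed.

OFF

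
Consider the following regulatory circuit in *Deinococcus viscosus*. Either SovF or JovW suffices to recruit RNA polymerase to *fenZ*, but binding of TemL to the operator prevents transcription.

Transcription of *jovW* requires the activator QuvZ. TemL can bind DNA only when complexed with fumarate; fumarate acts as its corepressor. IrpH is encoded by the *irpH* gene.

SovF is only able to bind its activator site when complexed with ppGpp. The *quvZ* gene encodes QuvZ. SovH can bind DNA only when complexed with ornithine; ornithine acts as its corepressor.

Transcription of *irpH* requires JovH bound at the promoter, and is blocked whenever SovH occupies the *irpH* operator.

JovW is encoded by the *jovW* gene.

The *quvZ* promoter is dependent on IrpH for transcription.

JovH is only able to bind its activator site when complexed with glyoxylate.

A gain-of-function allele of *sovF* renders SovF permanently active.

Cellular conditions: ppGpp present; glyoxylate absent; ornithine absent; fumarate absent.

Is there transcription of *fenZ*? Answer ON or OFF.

ON

Fumarate is absent, so TemL is inactive.
SovF is constitutively active in this strain.
Ornithine is absent, so SovH is inactive.
Glyoxylate is absent, so JovH is inactive.
Required activator JovH is absent, so *irpH* is not transcribed.
So IrpH is not produced.
Required activator IrpH is absent, so *quvZ* is not transcribed.
So QuvZ is not produced.
Required activator QuvZ is absent, so *jovW* is not transcribed.
So JovW is not produced.
Activator SovF is present, so *fenZ* is transcribed.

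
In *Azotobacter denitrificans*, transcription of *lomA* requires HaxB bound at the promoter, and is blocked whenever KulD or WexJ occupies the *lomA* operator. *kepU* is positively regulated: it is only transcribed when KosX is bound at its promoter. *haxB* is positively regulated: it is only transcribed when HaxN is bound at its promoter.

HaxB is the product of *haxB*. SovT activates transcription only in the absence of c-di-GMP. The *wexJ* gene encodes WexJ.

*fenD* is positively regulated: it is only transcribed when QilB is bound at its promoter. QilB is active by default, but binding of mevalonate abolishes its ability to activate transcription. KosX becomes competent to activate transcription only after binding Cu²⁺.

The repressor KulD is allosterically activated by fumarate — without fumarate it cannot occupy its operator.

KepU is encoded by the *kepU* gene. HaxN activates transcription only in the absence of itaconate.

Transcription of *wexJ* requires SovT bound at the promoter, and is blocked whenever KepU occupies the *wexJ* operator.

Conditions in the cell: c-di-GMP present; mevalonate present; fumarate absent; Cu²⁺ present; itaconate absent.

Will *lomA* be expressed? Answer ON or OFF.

Fumarate is absent, so KulD is inactive.
Itaconate is absent, so HaxN is active.
No repressor is bound and HaxN is active, so *haxB* is transcribed.
So HaxB is produced and active.
Cu²⁺ is present, so KosX is active.
No repressor is bound and KosX is active, so *kepU* is transcribed.
So KepU is produced and active.
c-di-GMP is present, so SovT is inactive.
With repressor KepU bound, *wexJ* is not transcribed.
So WexJ is not produced.
No repressor is bound and HaxB is active, so *lomA* is transcribed.

ON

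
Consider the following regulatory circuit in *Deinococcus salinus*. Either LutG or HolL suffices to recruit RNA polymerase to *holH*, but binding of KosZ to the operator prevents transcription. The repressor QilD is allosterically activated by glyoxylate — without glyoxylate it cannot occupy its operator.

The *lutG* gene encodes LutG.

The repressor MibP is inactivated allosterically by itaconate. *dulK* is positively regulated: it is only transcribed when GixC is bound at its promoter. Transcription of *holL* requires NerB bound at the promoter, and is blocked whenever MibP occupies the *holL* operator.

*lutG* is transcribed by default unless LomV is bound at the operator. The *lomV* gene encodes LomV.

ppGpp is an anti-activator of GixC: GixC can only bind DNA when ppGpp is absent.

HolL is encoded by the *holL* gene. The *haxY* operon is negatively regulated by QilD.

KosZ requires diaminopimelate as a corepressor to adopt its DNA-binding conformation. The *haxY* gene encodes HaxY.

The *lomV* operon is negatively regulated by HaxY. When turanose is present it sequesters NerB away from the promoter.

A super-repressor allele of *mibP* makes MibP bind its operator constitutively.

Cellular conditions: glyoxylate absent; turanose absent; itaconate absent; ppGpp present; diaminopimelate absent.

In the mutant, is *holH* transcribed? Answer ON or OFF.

Glyoxylate is absent, so QilD is inactive.
With no repressor bound, *haxY* is transcribed.
So HaxY is produced and active.
With repressor HaxY bound, *lomV* is not transcribed.
So LomV is not produced.
With no repressor bound, *lutG* is transcribed.
So LutG is produced and active.
MibP is constitutively active in this strain.
Turanose is absent, so NerB is active.
With repressor MibP bound, *holL* is not transcribed.
So HolL is not produced.
Diaminopimelate is absent, so KosZ is inactive.
Activator LutG is present, so *holH* is transcribed.

ON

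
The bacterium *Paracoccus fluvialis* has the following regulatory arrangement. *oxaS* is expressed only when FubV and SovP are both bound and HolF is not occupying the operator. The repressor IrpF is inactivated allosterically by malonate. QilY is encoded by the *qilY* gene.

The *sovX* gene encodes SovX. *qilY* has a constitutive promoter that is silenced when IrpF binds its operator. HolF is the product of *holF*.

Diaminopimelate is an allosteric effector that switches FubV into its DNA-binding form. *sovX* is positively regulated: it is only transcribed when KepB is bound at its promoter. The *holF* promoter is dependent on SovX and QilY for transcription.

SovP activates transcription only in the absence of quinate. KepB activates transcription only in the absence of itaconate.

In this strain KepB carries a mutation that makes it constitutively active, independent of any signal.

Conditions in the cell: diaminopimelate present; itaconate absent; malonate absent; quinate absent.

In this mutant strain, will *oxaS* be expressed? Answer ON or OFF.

ON

Diaminopimelate is present, so FubV is active.
KepB is constitutively active in this strain.
No repressor is bound and KepB is active, so *sovX* is transcribed.
So SovX is produced and active.
Malonate is absent, so IrpF is active.
With repressor IrpF bound, *qilY* is not transcribed.
So QilY is not produced.
Required activator QilY is absent, so *holF* is not transcribed.
So HolF is not produced.
Quinate is absent, so SovP is active.
No repressor is bound and FubV and SovP are active, so *oxaS* is transcribed.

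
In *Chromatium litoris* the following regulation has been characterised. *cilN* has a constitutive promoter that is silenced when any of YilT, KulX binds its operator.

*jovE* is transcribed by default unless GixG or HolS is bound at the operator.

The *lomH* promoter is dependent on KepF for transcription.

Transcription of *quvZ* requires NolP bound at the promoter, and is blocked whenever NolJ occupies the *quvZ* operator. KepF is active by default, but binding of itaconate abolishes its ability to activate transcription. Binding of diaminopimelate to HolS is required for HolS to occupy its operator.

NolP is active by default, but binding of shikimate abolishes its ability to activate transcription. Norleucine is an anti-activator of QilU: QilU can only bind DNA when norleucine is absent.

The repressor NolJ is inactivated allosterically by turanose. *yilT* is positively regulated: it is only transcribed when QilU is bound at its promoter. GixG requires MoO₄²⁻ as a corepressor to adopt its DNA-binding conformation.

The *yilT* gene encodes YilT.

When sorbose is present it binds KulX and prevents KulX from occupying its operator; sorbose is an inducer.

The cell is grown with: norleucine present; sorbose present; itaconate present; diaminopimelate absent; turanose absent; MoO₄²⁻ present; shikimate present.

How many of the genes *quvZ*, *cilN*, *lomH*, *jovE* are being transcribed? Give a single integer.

1

Shikimate is present, so NolP is inactive.
Turanose is absent, so NolJ is active.
With repressor NolJ bound, *quvZ* is not transcribed.
→ *quvZ* is OFF.
Norleucine is present, so QilU is inactive.
Required activator QilU is absent, so *yilT* is not transcribed.
So YilT is not produced.
Sorbose is present, so KulX is inactive.
With no repressor bound, *cilN* is transcribed.
→ *cilN* is ON.
Itaconate is present, so KepF is inactive.
Required activator KepF is absent, so *lomH* is not transcribed.
→ *lomH* is OFF.
MoO₄²⁻ is present, so GixG is active.
Diaminopimelate is absent, so HolS is inactive.
With repressor GixG bound, *jovE* is not transcribed.
→ *jovE* is OFF.
1 of the 4 genes is transcribed.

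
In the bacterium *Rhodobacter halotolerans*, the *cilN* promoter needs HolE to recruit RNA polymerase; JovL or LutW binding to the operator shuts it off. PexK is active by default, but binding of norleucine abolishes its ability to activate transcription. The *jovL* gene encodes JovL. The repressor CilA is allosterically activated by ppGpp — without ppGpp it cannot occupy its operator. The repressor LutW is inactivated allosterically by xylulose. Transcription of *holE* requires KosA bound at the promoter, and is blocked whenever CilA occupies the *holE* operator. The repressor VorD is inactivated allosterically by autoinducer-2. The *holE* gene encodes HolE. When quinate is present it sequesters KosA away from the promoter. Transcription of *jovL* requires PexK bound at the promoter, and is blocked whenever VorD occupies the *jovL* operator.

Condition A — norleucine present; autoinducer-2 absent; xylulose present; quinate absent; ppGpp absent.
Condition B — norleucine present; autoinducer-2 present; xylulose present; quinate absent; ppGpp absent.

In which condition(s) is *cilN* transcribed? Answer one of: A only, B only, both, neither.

both

Condition A:
Norleucine is present, so PexK is inactive.
Autoinducer-2 is absent, so VorD is active.
With repressor VorD bound, *jovL* is not transcribed.
So JovL is not produced.
Xylulose is present, so LutW is inactive.
Quinate is absent, so KosA is active.
ppGpp is absent, so CilA is inactive.
No repressor is bound and KosA is active, so *holE* is transcribed.
So HolE is produced and active.
No repressor is bound and HolE is active, so *cilN* is transcribed.
→ *cilN* is ON in A.
Condition B:
Norleucine is present, so PexK is inactive.
Autoinducer-2 is present, so VorD is inactive.
Required activator PexK is absent, so *jovL* is not transcribed.
So JovL is not produced.
Xylulose is present, so LutW is inactive.
Quinate is absent, so KosA is active.
ppGpp is absent, so CilA is inactive.
No repressor is bound and KosA is active, so *holE* is transcribed.
So HolE is produced and active.
No repressor is bound and HolE is active, so *cilN* is transcribed.
→ *cilN* is ON in B.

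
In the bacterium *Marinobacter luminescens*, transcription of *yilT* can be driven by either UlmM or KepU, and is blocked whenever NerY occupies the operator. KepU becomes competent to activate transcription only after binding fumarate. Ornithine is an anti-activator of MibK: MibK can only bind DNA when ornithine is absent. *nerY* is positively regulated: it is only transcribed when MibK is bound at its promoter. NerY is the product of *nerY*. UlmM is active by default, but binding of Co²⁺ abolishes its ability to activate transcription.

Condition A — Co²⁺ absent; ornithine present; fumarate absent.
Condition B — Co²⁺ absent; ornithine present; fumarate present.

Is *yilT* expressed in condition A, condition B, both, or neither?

both

Condition A:
Co²⁺ is absent, so UlmM is active.
Ornithine is present, so MibK is inactive.
Required activator MibK is absent, so *nerY* is not transcribed.
So NerY is not produced.
Fumarate is absent, so KepU is inactive.
Activator UlmM is present, so *yilT* is transcribed.
→ *yilT* is ON in A.
Condition B:
Co²⁺ is absent, so UlmM is active.
Ornithine is present, so MibK is inactive.
Required activator MibK is absent, so *nerY* is not transcribed.
So NerY is not produced.
Fumarate is present, so KepU is active.
Activator UlmM is present, so *yilT* is transcribed.
→ *yilT* is ON in B.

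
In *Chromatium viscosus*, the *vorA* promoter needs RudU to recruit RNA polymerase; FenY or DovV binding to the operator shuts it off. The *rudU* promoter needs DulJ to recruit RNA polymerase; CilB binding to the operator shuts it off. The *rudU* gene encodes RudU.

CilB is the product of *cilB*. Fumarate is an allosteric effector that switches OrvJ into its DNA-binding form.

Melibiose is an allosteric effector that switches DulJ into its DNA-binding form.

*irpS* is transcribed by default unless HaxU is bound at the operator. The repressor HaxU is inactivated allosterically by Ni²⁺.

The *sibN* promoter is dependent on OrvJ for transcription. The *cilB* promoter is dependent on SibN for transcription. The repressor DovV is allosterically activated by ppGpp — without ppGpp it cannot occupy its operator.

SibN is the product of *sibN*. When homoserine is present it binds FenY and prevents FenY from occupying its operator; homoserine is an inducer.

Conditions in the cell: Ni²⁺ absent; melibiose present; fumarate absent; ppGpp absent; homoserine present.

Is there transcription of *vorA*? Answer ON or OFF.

ON

Fumarate is absent, so OrvJ is inactive.
Required activator OrvJ is absent, so *sibN* is not transcribed.
So SibN is not produced.
Required activator SibN is absent, so *cilB* is not transcribed.
So CilB is not produced.
Melibiose is present, so DulJ is active.
No repressor is bound and DulJ is active, so *rudU* is transcribed.
So RudU is produced and active.
Homoserine is present, so FenY is inactive.
ppGpp is absent, so DovV is inactive.
No repressor is bound and RudU is active, so *vorA* is transcribed.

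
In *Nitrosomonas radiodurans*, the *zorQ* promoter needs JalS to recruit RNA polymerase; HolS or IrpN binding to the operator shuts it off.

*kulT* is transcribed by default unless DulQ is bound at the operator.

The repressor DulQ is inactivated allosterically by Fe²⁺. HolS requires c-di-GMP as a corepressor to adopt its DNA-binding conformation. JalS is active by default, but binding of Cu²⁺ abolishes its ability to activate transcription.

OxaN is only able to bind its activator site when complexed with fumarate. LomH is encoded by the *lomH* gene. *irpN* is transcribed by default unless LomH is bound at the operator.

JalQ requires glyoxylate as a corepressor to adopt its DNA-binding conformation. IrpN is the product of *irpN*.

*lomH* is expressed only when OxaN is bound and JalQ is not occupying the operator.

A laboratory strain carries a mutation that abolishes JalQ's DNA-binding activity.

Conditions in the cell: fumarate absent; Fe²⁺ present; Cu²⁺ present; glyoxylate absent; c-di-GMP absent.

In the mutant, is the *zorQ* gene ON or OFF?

OFF

Cu²⁺ is present, so JalS is inactive.
c-di-GMP is absent, so HolS is inactive.
JalQ is non-functional in this strain, so it has no effect.
Fumarate is absent, so OxaN is inactive.
Required activator OxaN is absent, so *lomH* is not transcribed.
So LomH is not produced.
With no repressor bound, *irpN* is transcribed.
So IrpN is produced and active.
With repressor IrpN bound, *zorQ* is not transcribed.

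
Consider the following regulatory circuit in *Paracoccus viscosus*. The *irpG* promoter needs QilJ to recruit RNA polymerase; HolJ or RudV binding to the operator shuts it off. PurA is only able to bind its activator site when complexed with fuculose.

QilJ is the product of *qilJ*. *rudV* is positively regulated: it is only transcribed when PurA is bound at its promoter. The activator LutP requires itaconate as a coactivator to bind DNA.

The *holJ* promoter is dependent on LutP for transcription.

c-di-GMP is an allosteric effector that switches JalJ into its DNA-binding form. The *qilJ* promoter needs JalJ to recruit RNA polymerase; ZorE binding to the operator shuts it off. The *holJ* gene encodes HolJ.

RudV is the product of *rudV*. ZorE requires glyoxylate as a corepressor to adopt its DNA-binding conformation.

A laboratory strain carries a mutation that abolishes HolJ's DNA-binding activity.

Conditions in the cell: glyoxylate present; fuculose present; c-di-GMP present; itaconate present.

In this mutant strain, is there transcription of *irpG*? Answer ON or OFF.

OFF

HolJ is non-functional in this strain, so it has no effect.
Fuculose is present, so PurA is active.
No repressor is bound and PurA is active, so *rudV* is transcribed.
So RudV is produced and active.
c-di-GMP is present, so JalJ is active.
Glyoxylate is present, so ZorE is active.
With repressor ZorE bound, *qilJ* is not transcribed.
So QilJ is not produced.
With repressor RudV bound, *irpG* is not transcribed.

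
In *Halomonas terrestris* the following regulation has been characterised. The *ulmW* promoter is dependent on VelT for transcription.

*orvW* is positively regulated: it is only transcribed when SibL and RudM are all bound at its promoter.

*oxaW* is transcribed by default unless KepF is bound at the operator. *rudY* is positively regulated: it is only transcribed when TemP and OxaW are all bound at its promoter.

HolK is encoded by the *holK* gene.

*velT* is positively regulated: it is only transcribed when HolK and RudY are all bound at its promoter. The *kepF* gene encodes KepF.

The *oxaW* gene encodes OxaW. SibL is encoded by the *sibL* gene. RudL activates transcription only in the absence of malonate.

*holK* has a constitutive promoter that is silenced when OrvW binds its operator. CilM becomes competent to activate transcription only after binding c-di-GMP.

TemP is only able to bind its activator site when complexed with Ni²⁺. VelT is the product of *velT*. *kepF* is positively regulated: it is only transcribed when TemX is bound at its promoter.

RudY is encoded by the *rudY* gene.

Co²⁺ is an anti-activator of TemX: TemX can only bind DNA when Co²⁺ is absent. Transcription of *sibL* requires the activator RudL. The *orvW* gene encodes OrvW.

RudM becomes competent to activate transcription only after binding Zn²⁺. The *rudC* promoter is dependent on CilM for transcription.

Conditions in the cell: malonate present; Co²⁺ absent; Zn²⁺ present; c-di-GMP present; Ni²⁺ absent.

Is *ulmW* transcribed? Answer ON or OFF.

Malonate is present, so RudL is inactive.
Required activator RudL is absent, so *sibL* is not transcribed.
So SibL is not produced.
Zn²⁺ is present, so RudM is active.
Required activator SibL is absent, so *orvW* is not transcribed.
So OrvW is not produced.
With no repressor bound, *holK* is transcribed.
So HolK is produced and active.
Ni²⁺ is absent, so TemP is inactive.
Co²⁺ is absent, so TemX is active.
No repressor is bound and TemX is active, so *kepF* is transcribed.
So KepF is produced and active.
With repressor KepF bound, *oxaW* is not transcribed.
So OxaW is not produced.
Required activator TemP is absent, so *rudY* is not transcribed.
So RudY is not produced.
Required activator RudY is absent, so *velT* is not transcribed.
So VelT is not produced.
Required activator VelT is absent, so *ulmW* is not transcribed.

OFF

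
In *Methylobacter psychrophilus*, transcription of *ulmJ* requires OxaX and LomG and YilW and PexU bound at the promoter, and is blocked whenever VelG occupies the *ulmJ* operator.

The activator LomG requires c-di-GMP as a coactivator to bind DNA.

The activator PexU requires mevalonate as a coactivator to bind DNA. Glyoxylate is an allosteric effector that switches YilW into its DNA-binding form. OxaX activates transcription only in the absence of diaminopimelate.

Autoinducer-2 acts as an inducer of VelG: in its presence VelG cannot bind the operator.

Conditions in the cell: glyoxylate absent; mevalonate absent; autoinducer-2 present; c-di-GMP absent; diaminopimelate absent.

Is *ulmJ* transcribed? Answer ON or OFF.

Diaminopimelate is absent, so OxaX is active.
c-di-GMP is absent, so LomG is inactive.
Autoinducer-2 is present, so VelG is inactive.
Glyoxylate is absent, so YilW is inactive.
Mevalonate is absent, so PexU is inactive.
Required activator LomG is absent, so *ulmJ* is not transcribed.

OFF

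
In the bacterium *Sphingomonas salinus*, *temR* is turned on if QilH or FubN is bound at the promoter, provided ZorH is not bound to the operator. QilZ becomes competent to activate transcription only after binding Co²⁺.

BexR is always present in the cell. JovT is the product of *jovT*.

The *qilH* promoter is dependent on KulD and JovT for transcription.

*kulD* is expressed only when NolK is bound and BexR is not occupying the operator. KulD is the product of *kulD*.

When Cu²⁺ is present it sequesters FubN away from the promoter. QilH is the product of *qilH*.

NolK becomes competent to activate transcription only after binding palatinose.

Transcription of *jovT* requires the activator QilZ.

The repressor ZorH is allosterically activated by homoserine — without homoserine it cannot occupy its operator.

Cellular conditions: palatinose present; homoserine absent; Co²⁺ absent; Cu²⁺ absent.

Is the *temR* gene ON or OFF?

ON

Homoserine is absent, so ZorH is inactive.
BexR is produced constitutively and is active.
Palatinose is present, so NolK is active.
With repressor BexR bound, *kulD* is not transcribed.
So KulD is not produced.
Co²⁺ is absent, so QilZ is inactive.
Required activator QilZ is absent, so *jovT* is not transcribed.
So JovT is not produced.
Required activator KulD is absent, so *qilH* is not transcribed.
So QilH is not produced.
Cu²⁺ is absent, so FubN is active.
Activator FubN is present, so *temR* is transcribed.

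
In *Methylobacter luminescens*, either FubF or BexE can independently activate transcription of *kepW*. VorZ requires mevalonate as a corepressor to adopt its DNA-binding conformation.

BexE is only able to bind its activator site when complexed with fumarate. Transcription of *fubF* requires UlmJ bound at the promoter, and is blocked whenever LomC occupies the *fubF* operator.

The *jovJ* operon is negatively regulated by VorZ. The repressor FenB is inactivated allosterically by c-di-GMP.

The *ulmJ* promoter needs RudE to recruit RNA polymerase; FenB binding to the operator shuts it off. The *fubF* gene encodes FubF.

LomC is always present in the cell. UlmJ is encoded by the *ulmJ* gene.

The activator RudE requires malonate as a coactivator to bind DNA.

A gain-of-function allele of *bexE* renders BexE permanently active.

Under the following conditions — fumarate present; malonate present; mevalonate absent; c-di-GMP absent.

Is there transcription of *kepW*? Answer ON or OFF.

ON

LomC is produced constitutively and is active.
Malonate is present, so RudE is active.
c-di-GMP is absent, so FenB is active.
With repressor FenB bound, *ulmJ* is not transcribed.
So UlmJ is not produced.
With repressor LomC bound, *fubF* is not transcribed.
So FubF is not produced.
BexE is constitutively active in this strain.
Activator BexE is present, so *kepW* is transcribed.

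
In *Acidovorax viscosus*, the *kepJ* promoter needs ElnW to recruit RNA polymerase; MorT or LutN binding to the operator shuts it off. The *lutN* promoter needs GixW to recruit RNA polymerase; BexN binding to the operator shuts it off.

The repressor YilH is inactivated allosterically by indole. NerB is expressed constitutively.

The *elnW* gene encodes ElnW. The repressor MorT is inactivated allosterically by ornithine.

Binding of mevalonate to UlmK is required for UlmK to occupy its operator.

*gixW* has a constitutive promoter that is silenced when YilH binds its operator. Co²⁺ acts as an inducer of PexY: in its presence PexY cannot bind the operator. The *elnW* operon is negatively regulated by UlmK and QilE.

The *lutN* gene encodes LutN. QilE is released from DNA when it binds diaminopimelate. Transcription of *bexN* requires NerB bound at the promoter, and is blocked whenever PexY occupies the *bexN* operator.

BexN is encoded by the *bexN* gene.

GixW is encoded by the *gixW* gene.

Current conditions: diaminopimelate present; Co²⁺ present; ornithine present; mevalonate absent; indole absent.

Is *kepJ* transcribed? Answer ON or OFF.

Mevalonate is absent, so UlmK is inactive.
Diaminopimelate is present, so QilE is inactive.
With no repressor bound, *elnW* is transcribed.
So ElnW is produced and active.
Ornithine is present, so MorT is inactive.
Indole is absent, so YilH is active.
With repressor YilH bound, *gixW* is not transcribed.
So GixW is not produced.
Co²⁺ is present, so PexY is inactive.
NerB is produced constitutively and is active.
No repressor is bound and NerB is active, so *bexN* is transcribed.
So BexN is produced and active.
With repressor BexN bound, *lutN* is not transcribed.
So LutN is not produced.
No repressor is bound and ElnW is active, so *kepJ* is transcribed.

ON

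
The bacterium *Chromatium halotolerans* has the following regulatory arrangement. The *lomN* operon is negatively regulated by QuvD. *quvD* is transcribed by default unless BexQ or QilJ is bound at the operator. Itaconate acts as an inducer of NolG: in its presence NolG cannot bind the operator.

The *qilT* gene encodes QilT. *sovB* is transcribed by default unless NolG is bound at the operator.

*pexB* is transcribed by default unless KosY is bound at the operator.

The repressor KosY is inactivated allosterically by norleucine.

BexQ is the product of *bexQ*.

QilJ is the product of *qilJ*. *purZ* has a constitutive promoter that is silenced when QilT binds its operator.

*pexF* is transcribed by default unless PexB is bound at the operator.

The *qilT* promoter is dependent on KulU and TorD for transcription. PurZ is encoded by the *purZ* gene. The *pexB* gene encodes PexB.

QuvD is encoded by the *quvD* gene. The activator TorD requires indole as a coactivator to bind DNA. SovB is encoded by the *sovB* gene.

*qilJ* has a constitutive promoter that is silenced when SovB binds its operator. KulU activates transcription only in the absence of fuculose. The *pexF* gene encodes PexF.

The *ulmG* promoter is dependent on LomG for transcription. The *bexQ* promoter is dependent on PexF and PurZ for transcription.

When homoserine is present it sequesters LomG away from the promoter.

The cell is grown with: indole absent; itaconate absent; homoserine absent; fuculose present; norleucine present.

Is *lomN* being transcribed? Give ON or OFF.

ON

Norleucine is present, so KosY is inactive.
With no repressor bound, *pexB* is transcribed.
So PexB is produced and active.
With repressor PexB bound, *pexF* is not transcribed.
So PexF is not produced.
Fuculose is present, so KulU is inactive.
Indole is absent, so TorD is inactive.
Required activator KulU is absent, so *qilT* is not transcribed.
So QilT is not produced.
With no repressor bound, *purZ* is transcribed.
So PurZ is produced and active.
Required activator PexF is absent, so *bexQ* is not transcribed.
So BexQ is not produced.
Itaconate is absent, so NolG is active.
With repressor NolG bound, *sovB* is not transcribed.
So SovB is not produced.
With no repressor bound, *qilJ* is transcribed.
So QilJ is produced and active.
With repressor QilJ bound, *quvD* is not transcribed.
So QuvD is not produced.
With no repressor bound, *lomN* is transcribed.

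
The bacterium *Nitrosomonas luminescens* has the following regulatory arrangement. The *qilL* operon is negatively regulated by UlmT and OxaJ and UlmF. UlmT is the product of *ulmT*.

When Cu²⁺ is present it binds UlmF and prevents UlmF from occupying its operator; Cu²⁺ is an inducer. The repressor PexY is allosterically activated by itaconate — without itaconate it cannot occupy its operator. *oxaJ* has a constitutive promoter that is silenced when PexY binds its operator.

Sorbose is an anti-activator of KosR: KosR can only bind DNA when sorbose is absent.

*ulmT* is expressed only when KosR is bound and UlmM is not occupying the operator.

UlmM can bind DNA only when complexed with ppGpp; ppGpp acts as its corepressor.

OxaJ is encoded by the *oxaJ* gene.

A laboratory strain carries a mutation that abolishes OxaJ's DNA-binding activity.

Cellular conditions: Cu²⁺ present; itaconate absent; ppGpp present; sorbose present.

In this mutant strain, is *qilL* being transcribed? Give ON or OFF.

Sorbose is present, so KosR is inactive.
ppGpp is present, so UlmM is active.
With repressor UlmM bound, *ulmT* is not transcribed.
So UlmT is not produced.
OxaJ is non-functional in this strain, so it has no effect.
Cu²⁺ is present, so UlmF is inactive.
With no repressor bound, *qilL* is transcribed.

ON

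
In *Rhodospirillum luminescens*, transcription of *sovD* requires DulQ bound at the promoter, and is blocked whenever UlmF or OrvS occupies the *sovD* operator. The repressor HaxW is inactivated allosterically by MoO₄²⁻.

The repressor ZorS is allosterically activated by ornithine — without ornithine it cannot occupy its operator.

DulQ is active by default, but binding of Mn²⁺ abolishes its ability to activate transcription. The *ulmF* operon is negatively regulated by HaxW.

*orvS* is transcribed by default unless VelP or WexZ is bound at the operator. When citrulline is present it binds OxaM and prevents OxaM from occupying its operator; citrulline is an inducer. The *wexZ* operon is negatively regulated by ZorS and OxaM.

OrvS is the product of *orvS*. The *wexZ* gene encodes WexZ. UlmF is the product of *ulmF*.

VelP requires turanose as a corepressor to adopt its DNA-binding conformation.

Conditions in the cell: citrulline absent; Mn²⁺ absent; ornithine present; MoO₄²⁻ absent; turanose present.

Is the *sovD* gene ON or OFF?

MoO₄²⁻ is absent, so HaxW is active.
With repressor HaxW bound, *ulmF* is not transcribed.
So UlmF is not produced.
Mn²⁺ is absent, so DulQ is active.
Turanose is present, so VelP is active.
Ornithine is present, so ZorS is active.
Citrulline is absent, so OxaM is active.
With repressor ZorS bound, *wexZ* is not transcribed.
So WexZ is not produced.
With repressor VelP bound, *orvS* is not transcribed.
So OrvS is not produced.
No repressor is bound and DulQ is active, so *sovD* is transcribed.

ON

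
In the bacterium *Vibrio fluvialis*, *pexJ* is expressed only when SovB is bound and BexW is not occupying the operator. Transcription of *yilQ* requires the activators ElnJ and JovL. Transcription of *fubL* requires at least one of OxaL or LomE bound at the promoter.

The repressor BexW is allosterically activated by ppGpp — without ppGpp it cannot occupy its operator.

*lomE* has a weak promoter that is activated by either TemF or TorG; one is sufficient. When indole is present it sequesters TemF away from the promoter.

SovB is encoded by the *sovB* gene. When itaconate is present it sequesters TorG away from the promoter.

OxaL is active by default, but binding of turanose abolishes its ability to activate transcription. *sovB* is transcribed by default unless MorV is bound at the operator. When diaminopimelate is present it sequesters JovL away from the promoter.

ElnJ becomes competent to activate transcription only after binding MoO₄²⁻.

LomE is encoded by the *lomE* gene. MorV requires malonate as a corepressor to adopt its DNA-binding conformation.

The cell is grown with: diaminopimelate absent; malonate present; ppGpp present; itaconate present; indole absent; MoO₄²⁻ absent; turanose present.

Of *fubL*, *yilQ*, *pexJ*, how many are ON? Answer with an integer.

1

Turanose is present, so OxaL is inactive.
Indole is absent, so TemF is active.
Itaconate is present, so TorG is inactive.
Activator TemF is present, so *lomE* is transcribed.
So LomE is produced and active.
Activator LomE is present, so *fubL* is transcribed.
→ *fubL* is ON.
MoO₄²⁻ is absent, so ElnJ is inactive.
Diaminopimelate is absent, so JovL is active.
Required activator ElnJ is absent, so *yilQ* is not transcribed.
→ *yilQ* is OFF.
Malonate is present, so MorV is active.
With repressor MorV bound, *sovB* is not transcribed.
So SovB is not produced.
ppGpp is present, so BexW is active.
With repressor BexW bound, *pexJ* is not transcribed.
→ *pexJ* is OFF.
1 of the 3 genes is transcribed.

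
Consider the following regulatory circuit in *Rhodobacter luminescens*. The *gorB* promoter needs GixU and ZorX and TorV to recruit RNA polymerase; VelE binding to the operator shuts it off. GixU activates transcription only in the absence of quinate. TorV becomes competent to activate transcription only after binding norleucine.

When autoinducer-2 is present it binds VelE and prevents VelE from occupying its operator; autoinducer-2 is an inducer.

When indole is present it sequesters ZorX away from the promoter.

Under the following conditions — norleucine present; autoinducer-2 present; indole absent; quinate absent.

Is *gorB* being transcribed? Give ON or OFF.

ON

Autoinducer-2 is present, so VelE is inactive.
Quinate is absent, so GixU is active.
Indole is absent, so ZorX is active.
Norleucine is present, so TorV is active.
No repressor is bound and GixU and ZorX and TorV are active, so *gorB* is transcribed.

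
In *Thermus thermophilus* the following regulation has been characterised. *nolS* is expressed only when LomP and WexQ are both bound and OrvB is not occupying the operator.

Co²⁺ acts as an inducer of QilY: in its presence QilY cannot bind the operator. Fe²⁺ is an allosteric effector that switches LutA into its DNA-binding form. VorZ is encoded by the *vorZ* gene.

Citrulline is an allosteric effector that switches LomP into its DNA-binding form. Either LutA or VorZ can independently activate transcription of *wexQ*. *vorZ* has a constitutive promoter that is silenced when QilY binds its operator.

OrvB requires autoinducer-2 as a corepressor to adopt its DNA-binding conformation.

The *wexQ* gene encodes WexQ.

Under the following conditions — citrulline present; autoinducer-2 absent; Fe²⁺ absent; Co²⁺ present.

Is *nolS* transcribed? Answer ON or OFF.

Citrulline is present, so LomP is active.
Autoinducer-2 is absent, so OrvB is inactive.
Fe²⁺ is absent, so LutA is inactive.
Co²⁺ is present, so QilY is inactive.
With no repressor bound, *vorZ* is transcribed.
So VorZ is produced and active.
Activator VorZ is present, so *wexQ* is transcribed.
So WexQ is produced and active.
No repressor is bound and LomP and WexQ are active, so *nolS* is transcribed.

ON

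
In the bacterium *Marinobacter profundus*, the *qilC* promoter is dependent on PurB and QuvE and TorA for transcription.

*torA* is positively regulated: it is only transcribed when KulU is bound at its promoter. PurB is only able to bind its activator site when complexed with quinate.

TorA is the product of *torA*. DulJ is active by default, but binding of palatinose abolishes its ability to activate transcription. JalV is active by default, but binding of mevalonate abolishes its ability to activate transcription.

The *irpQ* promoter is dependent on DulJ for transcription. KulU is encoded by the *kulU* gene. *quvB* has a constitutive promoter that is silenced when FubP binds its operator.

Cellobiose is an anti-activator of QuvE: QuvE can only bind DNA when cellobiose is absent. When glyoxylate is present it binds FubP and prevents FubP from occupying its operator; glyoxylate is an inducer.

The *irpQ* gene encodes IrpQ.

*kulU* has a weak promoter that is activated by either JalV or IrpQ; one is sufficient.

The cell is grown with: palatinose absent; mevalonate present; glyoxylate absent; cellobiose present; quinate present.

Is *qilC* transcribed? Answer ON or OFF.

Quinate is present, so PurB is active.
Cellobiose is present, so QuvE is inactive.
Mevalonate is present, so JalV is inactive.
Palatinose is absent, so DulJ is active.
No repressor is bound and DulJ is active, so *irpQ* is transcribed.
So IrpQ is produced and active.
Activator IrpQ is present, so *kulU* is transcribed.
So KulU is produced and active.
No repressor is bound and KulU is active, so *torA* is transcribed.
So TorA is produced and active.
Required activator QuvE is absent, so *qilC* is not transcribed.

OFF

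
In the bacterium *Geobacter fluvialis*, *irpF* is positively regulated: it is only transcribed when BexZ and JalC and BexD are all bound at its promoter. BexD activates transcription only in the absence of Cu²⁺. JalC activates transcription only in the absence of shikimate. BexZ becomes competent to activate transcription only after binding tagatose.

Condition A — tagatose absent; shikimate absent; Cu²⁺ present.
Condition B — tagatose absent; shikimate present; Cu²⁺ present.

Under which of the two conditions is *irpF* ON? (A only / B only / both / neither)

Condition A:
Tagatose is absent, so BexZ is inactive.
Shikimate is absent, so JalC is active.
Cu²⁺ is present, so BexD is inactive.
Required activator BexZ is absent, so *irpF* is not transcribed.
→ *irpF* is OFF in A.
Condition B:
Tagatose is absent, so BexZ is inactive.
Shikimate is present, so JalC is inactive.
Cu²⁺ is present, so BexD is inactive.
Required activator BexZ is absent, so *irpF* is not transcribed.
→ *irpF* is OFF in B.

neither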